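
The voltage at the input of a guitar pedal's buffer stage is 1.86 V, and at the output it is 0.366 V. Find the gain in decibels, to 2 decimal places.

Voltage is an amplitude quantity, so gain = 20·log₁₀(V_out/V_in).
20·log₁₀(0.366/1.86) = 20·log₁₀(0.1968) = -14.12 dB.

-14.12 dB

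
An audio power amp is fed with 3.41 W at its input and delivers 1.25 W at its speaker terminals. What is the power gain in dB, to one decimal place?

-4.4 dB

Power ratio → dB uses the 10·log₁₀ form:
10·log₁₀(1.25/3.41) = 10·log₁₀(0.3666) = -4.4 dB.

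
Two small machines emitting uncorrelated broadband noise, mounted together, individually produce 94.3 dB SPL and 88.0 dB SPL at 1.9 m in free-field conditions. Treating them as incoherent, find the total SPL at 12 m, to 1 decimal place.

79.2 dB SPL

Combined at 1.9 m: 10·log₁₀(10^(94.3/10)+10^(88.0/10)) = 95.21 dB SPL.
Then apply −20·log₁₀(12/1.9) = -16.01 dB → 79.2 dB SPL.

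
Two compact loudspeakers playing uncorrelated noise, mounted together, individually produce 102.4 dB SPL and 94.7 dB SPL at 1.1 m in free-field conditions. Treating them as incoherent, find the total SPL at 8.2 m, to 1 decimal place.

Combined at 1.1 m: 10·log₁₀(10^(102.4/10)+10^(94.7/10)) = 103.08 dB SPL.
Then apply −20·log₁₀(8.2/1.1) = -17.45 dB → 85.6 dB SPL.

85.6 dB SPL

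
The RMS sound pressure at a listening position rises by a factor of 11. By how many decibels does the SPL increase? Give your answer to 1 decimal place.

Sound pressure is an amplitude quantity: ΔL = 20·log₁₀(p₂/p₁).
20·log₁₀(11) = 20.8 dB.

20.8 dB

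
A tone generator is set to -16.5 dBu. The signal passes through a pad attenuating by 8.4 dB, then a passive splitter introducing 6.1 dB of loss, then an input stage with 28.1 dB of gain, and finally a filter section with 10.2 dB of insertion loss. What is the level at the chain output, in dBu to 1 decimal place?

-13.1 dBu

Cascaded gains and losses add directly in dB.
-16.5 − 8.4 − 6.1 + 28.1 − 10.2 = -13.1 dBu.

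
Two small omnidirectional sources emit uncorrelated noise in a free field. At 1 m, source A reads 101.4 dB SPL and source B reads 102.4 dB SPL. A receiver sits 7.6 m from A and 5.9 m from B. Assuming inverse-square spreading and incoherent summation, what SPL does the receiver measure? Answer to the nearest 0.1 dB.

88.7 dB SPL

At the listener: L_A = 101.4 − 20·log₁₀(7.6) = 83.78 dB; L_B = 102.4 − 20·log₁₀(5.9) = 86.98 dB.
Combined: 10·log₁₀(10^(83.78/10)+10^(86.98/10)) = 88.7 dB SPL.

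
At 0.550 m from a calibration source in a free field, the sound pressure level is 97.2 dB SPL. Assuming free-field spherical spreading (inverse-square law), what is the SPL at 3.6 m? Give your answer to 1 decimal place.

For a point source in a free field, ΔL = −20·log₁₀(d₂/d₁).
ΔL = −20·log₁₀(3.6/0.550) = -16.32 dB, so L₂ = 97.2 + (-16.32) = 80.9 dB SPL.

80.9 dB SPL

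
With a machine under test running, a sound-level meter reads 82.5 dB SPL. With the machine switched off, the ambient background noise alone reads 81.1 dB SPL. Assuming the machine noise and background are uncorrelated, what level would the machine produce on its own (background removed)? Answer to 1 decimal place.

76.9 dB SPL

Background correction is a power subtraction:
L_src = 10·log₁₀(10^(82.5/10) − 10^(81.1/10)) = 10·log₁₀(49000000) = 76.9 dB SPL.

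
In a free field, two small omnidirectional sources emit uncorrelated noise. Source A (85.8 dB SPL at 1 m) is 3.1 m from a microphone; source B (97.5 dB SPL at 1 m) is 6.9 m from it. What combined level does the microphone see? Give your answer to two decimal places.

81.98 dB SPL

At the listener: L_A = 85.8 − 20·log₁₀(3.1) = 75.973 dB; L_B = 97.5 − 20·log₁₀(6.9) = 80.723 dB.
Combined: 10·log₁₀(10^(75.973/10)+10^(80.723/10)) = 81.98 dB SPL.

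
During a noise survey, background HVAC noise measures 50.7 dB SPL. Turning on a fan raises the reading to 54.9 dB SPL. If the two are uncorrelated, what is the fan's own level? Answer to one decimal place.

Remove the background by subtracting linear intensities:
L_src = 10·log₁₀(10^(54.9/10) − 10^(50.7/10)) = 10·log₁₀(191500) = 52.8 dB SPL.

52.8 dB SPL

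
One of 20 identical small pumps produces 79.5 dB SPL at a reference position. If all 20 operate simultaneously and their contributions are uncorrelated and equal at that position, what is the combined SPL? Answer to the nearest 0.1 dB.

92.5 dB SPL

20 equal incoherent sources raise the level by 10·log₁₀(20) = 13.01 dB.
L_total = 79.5 + 13.01 = 92.5 dB SPL.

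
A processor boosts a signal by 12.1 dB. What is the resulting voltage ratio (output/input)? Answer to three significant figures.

4.03

Voltage ratio = 10^(dB/20).
10^(12.1/20) = 10^(0.6050) = 4.03.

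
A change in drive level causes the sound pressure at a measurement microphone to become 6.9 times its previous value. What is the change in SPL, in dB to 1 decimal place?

Sound pressure is an amplitude quantity: ΔL = 20·log₁₀(p₂/p₁).
20·log₁₀(6.9) = 16.8 dB.

16.8 dB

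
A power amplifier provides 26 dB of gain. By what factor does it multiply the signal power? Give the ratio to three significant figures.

Power ratio = 10^(dB/10).
10^(26/10) = 10^(2.600) = 398.

398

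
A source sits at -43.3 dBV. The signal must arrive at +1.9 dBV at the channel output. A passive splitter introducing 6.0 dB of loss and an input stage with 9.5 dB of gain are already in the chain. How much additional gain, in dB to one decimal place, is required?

The required make-up gain is the shortfall in the dB sum.
G = +1.9 − (-43.3) + 6.0 − 9.5 = 41.7 dB.

41.7 dB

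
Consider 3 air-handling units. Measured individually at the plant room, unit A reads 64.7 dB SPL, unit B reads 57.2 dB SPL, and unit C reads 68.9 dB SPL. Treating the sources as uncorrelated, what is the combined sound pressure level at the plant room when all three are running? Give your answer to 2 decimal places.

Incoherent sources sum as intensities:
L_total = 10·log₁₀(10^(64.7/10) + 10^(57.2/10) + 10^(68.9/10)) = 10·log₁₀(11240000) = 70.51 dB SPL.

70.51 dB SPL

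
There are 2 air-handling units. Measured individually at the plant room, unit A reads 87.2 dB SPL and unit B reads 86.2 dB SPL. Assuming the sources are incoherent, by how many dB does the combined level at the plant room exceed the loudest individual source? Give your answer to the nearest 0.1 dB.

2.5 dB

Uncorrelated sources add in intensity (power), not in dB.
L_total = 10·log₁₀(10^(87.2/10) + 10^(86.2/10)) = 89.74 dB SPL.
Excess over the loudest (87.2 dB): 89.74 − 87.2 = 2.5 dB.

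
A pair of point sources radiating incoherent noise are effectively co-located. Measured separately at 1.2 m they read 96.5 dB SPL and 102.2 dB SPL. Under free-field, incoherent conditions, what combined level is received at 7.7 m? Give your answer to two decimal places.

Combined at 1.2 m: 10·log₁₀(10^(96.5/10)+10^(102.2/10)) = 103.235 dB SPL.
Then apply −20·log₁₀(7.7/1.2) = -16.146 dB → 87.09 dB SPL.

87.09 dB SPL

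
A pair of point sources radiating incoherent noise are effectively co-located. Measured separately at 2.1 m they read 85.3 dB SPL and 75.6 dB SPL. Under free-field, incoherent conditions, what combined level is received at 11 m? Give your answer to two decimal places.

Combined at 2.1 m: 10·log₁₀(10^(85.3/10)+10^(75.6/10)) = 85.742 dB SPL.
Then apply −20·log₁₀(11/2.1) = -14.383 dB → 71.36 dB SPL.

71.36 dB SPL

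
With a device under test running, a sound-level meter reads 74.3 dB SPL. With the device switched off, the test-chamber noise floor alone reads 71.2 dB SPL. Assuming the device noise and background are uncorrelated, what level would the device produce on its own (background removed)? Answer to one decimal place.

Remove the background by subtracting linear intensities:
L_src = 10·log₁₀(10^(74.3/10) − 10^(71.2/10)) = 10·log₁₀(13730000) = 71.4 dB SPL.

71.4 dB SPL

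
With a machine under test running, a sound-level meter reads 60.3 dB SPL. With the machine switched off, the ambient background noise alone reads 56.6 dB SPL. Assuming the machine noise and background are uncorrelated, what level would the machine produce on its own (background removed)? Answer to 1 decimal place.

57.9 dB SPL

Remove the background by subtracting linear intensities:
L_src = 10·log₁₀(10^(60.3/10) − 10^(56.6/10)) = 10·log₁₀(614400) = 57.9 dB SPL.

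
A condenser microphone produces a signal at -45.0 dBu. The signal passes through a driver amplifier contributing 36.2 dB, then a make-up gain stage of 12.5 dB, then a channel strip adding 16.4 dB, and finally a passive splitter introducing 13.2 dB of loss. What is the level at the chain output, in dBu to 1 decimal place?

+6.9 dBu

Cascaded gains and losses add directly in dB.
-45.0 + 36.2 + 12.5 + 16.4 − 13.2 = +6.9 dBu.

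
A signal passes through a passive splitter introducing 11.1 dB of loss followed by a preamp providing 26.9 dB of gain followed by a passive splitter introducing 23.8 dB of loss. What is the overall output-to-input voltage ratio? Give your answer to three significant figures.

0.398

Net gain = (−11.1) + 26.9 + (−23.8) = -8.0 dB.
Voltage ratio = 10^(-8.0/20) = 0.398.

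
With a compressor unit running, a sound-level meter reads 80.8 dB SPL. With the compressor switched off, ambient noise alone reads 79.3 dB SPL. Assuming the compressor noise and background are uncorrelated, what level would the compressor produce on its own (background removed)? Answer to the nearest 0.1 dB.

Remove the background by subtracting linear intensities:
L_src = 10·log₁₀(10^(80.8/10) − 10^(79.3/10)) = 10·log₁₀(35110000) = 75.5 dB SPL.

75.5 dB SPL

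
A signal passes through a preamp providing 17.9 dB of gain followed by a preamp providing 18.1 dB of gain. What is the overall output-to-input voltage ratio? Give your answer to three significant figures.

63.1

Net gain = 17.9 + 18.1 = 36.0 dB.
Voltage ratio = 10^(36.0/20) = 63.1.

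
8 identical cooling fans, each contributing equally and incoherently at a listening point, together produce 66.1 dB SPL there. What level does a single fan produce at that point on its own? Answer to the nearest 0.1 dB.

8 equal incoherent sources add 10·log₁₀(8) = 9.03 dB over one source.
L_one = 66.1 − 9.03 = 57.1 dB SPL.

57.1 dB SPL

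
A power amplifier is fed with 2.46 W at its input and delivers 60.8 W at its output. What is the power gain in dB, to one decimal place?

For a power ratio, dB = 10·log₁₀(P₂/P₁).
10·log₁₀(60.8/2.46) = 10·log₁₀(24.72) = 13.9 dB.

13.9 dB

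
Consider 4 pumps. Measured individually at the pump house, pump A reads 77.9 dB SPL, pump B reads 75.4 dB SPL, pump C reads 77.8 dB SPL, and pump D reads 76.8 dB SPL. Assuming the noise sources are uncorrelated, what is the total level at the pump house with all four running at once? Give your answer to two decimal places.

Uncorrelated sources add in intensity (power), not in dB.
L_total = 10·log₁₀(10^(77.9/10) + 10^(75.4/10) + 10^(77.8/10) + 10^(76.8/10)) = 10·log₁₀(204500000) = 83.11 dB SPL.

83.11 dB SPL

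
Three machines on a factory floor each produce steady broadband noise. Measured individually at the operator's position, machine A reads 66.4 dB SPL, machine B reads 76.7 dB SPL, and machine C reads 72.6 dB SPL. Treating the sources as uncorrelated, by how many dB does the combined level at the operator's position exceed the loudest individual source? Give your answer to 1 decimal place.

1.7 dB

Uncorrelated sources add in intensity (power), not in dB.
L_total = 10·log₁₀(10^(66.4/10) + 10^(76.7/10) + 10^(72.6/10)) = 78.41 dB SPL.
Excess over the loudest (76.7 dB): 78.41 − 76.7 = 1.7 dB.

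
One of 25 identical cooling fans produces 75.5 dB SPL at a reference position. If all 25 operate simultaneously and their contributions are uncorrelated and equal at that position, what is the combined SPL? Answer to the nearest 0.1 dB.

89.5 dB SPL

25 equal incoherent sources raise the level by 10·log₁₀(25) = 13.98 dB.
L_total = 75.5 + 13.98 = 89.5 dB SPL.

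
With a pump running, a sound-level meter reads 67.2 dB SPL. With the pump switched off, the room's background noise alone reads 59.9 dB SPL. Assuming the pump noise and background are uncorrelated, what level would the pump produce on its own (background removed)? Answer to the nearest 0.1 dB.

66.3 dB SPL

Background correction is a power subtraction:
L_src = 10·log₁₀(10^(67.2/10) − 10^(59.9/10)) = 10·log₁₀(4271000) = 66.3 dB SPL.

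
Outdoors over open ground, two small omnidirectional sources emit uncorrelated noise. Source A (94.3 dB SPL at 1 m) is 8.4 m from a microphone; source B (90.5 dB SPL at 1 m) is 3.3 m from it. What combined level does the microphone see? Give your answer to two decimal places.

81.50 dB SPL

At the listener: L_A = 94.3 − 20·log₁₀(8.4) = 75.814 dB; L_B = 90.5 − 20·log₁₀(3.3) = 80.130 dB.
Combined: 10·log₁₀(10^(75.814/10)+10^(80.130/10)) = 81.50 dB SPL.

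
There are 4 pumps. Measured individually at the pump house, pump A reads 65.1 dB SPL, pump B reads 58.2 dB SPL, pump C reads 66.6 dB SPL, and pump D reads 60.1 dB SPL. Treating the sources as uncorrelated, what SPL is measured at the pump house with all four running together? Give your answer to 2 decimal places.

69.77 dB SPL

Add the sources as powers (linear), then convert back to dB:
L_total = 10·log₁₀(10^(65.1/10) + 10^(58.2/10) + 10^(66.6/10) + 10^(60.1/10)) = 10·log₁₀(9491000) = 69.77 dB SPL.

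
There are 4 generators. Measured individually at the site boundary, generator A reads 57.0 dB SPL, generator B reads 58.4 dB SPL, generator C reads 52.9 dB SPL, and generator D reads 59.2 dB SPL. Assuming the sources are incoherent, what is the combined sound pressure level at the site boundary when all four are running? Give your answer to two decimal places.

63.46 dB SPL

Add the sources as powers (linear), then convert back to dB:
L_total = 10·log₁₀(10^(57.0/10) + 10^(58.4/10) + 10^(52.9/10) + 10^(59.2/10)) = 10·log₁₀(2220000) = 63.46 dB SPL.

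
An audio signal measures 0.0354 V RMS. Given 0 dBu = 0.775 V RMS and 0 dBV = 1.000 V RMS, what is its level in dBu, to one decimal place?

dBu = 20·log₁₀(V / 0.775 V).
20·log₁₀(0.0354/0.775) = -26.8 dBu.

-26.8 dBu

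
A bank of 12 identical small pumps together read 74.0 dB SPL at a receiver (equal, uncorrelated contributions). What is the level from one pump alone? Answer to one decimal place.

63.2 dB SPL

12 equal incoherent sources add 10·log₁₀(12) = 10.79 dB over one source.
L_one = 74.0 − 10.79 = 63.2 dB SPL.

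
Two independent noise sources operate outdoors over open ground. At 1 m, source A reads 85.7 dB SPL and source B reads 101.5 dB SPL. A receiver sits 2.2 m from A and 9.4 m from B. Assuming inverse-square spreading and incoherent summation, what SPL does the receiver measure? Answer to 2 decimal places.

83.74 dB SPL

At the listener: L_A = 85.7 − 20·log₁₀(2.2) = 78.852 dB; L_B = 101.5 − 20·log₁₀(9.4) = 82.037 dB.
Combined: 10·log₁₀(10^(78.852/10)+10^(82.037/10)) = 83.74 dB SPL.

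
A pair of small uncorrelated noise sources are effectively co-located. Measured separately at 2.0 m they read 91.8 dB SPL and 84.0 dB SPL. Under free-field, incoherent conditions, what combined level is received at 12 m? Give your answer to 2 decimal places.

Combined at 2.0 m: 10·log₁₀(10^(91.8/10)+10^(84.0/10)) = 92.467 dB SPL.
Then apply −20·log₁₀(12/2.0) = -15.563 dB → 76.90 dB SPL.

76.90 dB SPL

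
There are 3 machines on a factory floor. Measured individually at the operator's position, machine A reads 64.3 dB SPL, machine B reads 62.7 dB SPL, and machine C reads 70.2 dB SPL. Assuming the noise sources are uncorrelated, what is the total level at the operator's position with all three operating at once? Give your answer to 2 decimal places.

Uncorrelated sources add in intensity (power), not in dB.
L_total = 10·log₁₀(10^(64.3/10) + 10^(62.7/10) + 10^(70.2/10)) = 10·log₁₀(15020000) = 71.77 dB SPL.

71.77 dB SPL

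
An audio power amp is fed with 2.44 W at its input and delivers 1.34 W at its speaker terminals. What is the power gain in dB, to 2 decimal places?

-2.60 dB

Power is a power quantity, so gain = 10·log₁₀(P_out/P_in).
10·log₁₀(1.34/2.44) = 10·log₁₀(0.5492) = -2.60 dB.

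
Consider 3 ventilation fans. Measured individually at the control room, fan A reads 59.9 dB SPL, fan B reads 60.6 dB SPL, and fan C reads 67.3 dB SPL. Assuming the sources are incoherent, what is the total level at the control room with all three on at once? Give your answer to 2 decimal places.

Incoherent sources sum as intensities:
L_total = 10·log₁₀(10^(59.9/10) + 10^(60.6/10) + 10^(67.3/10)) = 10·log₁₀(7496000) = 68.75 dB SPL.

68.75 dB SPL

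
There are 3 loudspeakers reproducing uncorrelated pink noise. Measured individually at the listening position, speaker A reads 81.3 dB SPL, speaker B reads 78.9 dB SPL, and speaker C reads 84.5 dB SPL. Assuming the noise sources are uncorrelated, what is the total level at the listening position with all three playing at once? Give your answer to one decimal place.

Uncorrelated sources add in intensity (power), not in dB.
L_total = 10·log₁₀(10^(81.3/10) + 10^(78.9/10) + 10^(84.5/10)) = 10·log₁₀(494400000) = 86.9 dB SPL.

86.9 dB SPL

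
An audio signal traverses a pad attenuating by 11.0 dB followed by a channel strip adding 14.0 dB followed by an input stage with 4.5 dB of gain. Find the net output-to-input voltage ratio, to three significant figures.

Net gain = (−11.0) + 14.0 + 4.5 = 7.5 dB.
Voltage ratio = 10^(7.5/20) = 2.37.

2.37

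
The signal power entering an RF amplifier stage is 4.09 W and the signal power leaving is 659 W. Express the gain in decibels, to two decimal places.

For a power ratio, dB = 10·log₁₀(P₂/P₁).
10·log₁₀(659/4.09) = 10·log₁₀(161.1) = 22.07 dB.

22.07 dB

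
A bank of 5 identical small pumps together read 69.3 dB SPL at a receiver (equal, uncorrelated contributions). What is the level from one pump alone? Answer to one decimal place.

62.3 dB SPL

5 equal incoherent sources add 10·log₁₀(5) = 6.99 dB over one source.
L_one = 69.3 − 6.99 = 62.3 dB SPL.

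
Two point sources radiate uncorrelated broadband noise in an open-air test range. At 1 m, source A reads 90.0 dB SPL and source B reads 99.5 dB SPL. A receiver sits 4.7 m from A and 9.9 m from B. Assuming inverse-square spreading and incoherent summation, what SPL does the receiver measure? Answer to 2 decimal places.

81.34 dB SPL

At the listener: L_A = 90.0 − 20·log₁₀(4.7) = 76.558 dB; L_B = 99.5 − 20·log₁₀(9.9) = 79.587 dB.
Combined: 10·log₁₀(10^(76.558/10)+10^(79.587/10)) = 81.34 dB SPL.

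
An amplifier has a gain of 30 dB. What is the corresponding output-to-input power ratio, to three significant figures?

1000

Power ratio = 10^(dB/10).
10^(30/10) = 10^(3.000) = 1000.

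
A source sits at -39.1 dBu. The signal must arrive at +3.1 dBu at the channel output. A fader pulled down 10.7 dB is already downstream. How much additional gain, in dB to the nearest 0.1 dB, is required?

52.9 dB

The required make-up gain is the shortfall in the dB sum.
G = +3.1 − (-39.1) + 10.7 = 52.9 dB.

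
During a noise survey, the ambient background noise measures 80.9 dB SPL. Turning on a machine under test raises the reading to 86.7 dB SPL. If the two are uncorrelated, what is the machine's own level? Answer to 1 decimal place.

Background correction is a power subtraction:
L_src = 10·log₁₀(10^(86.7/10) − 10^(80.9/10)) = 10·log₁₀(344700000) = 85.4 dB SPL.

85.4 dB SPL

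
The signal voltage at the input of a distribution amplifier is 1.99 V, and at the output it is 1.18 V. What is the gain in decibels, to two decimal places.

For a voltage ratio, dB = 20·log₁₀(V₂/V₁).
20·log₁₀(1.18/1.99) = 20·log₁₀(0.5930) = -4.54 dB.

-4.54 dB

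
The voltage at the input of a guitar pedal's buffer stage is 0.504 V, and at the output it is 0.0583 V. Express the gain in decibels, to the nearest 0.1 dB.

For a voltage ratio, dB = 20·log₁₀(V₂/V₁).
20·log₁₀(0.0583/0.504) = 20·log₁₀(0.1157) = -18.7 dB.

-18.7 dB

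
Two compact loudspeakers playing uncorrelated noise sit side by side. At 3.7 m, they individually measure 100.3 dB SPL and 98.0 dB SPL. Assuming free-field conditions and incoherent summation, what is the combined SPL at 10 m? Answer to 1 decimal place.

Combined at 3.7 m: 10·log₁₀(10^(100.3/10)+10^(98.0/10)) = 102.31 dB SPL.
Then apply −20·log₁₀(10/3.7) = -8.64 dB → 93.7 dB SPL.

93.7 dB SPL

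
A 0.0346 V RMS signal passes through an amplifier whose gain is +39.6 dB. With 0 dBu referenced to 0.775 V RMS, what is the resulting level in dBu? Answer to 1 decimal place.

+12.6 dBu

Input level: 20·log₁₀(0.0346/0.775) = -27.00 dBu.
Output: -27.00 + 39.6 = +12.6 dBu.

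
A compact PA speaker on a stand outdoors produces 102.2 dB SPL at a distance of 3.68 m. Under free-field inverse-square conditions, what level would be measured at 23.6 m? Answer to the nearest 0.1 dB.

Free-field point source: level drops by 20·log₁₀ of the distance ratio.
ΔL = −20·log₁₀(23.6/3.68) = -16.14 dB, so L₂ = 102.2 + (-16.14) = 86.1 dB SPL.

86.1 dB SPL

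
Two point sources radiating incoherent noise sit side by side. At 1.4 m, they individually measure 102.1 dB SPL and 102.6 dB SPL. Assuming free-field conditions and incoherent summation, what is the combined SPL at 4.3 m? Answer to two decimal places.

Combined at 1.4 m: 10·log₁₀(10^(102.1/10)+10^(102.6/10)) = 105.367 dB SPL.
Then apply −20·log₁₀(4.3/1.4) = -9.747 dB → 95.62 dB SPL.

95.62 dB SPL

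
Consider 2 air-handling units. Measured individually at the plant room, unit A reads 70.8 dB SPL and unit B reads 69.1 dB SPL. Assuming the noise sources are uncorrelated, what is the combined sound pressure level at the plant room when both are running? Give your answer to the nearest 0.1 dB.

73.0 dB SPL

Uncorrelated sources add in intensity (power), not in dB.
L_total = 10·log₁₀(10^(70.8/10) + 10^(69.1/10)) = 10·log₁₀(20150000) = 73.0 dB SPL.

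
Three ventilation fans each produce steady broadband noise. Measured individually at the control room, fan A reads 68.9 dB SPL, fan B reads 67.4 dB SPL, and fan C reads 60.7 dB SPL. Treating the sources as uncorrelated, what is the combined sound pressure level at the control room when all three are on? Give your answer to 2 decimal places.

Incoherent sources sum as intensities:
L_total = 10·log₁₀(10^(68.9/10) + 10^(67.4/10) + 10^(60.7/10)) = 10·log₁₀(14430000) = 71.59 dB SPL.

71.59 dB SPL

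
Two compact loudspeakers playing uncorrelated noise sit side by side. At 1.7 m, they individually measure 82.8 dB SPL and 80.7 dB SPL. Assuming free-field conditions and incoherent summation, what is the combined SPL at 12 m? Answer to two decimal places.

Combined at 1.7 m: 10·log₁₀(10^(82.8/10)+10^(80.7/10)) = 84.886 dB SPL.
Then apply −20·log₁₀(12/1.7) = -16.975 dB → 67.91 dB SPL.

67.91 dB SPL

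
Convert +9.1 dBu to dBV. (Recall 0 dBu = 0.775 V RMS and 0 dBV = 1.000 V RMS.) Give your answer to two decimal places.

The offset between the scales is 20·log₁₀(0.775/1.000) = −2.214 dB.
So dBV = +9.1 − 2.214 = +6.89 dBV.

+6.89 dBV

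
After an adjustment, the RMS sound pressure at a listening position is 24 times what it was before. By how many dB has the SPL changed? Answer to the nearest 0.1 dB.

SPL change from a pressure ratio uses the 20·log₁₀ form:
20·log₁₀(24) = 27.6 dB.

27.6 dB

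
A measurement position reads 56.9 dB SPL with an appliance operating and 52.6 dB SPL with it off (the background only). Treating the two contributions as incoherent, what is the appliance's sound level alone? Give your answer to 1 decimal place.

Remove the background by subtracting linear intensities:
L_src = 10·log₁₀(10^(56.9/10) − 10^(52.6/10)) = 10·log₁₀(307800) = 54.9 dB SPL.

54.9 dB SPL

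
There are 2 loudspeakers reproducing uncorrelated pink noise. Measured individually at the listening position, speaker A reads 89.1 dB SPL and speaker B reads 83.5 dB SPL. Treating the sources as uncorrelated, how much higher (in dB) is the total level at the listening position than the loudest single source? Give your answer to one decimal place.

Uncorrelated sources add in intensity (power), not in dB.
L_total = 10·log₁₀(10^(89.1/10) + 10^(83.5/10)) = 90.16 dB SPL.
Excess over the loudest (89.1 dB): 90.16 − 89.1 = 1.1 dB.

1.1 dB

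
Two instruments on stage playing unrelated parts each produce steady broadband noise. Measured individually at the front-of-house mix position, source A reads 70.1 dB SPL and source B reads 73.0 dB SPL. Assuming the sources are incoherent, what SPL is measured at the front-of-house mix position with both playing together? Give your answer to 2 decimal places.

74.80 dB SPL

Add the sources as powers (linear), then convert back to dB:
L_total = 10·log₁₀(10^(70.1/10) + 10^(73.0/10)) = 10·log₁₀(30190000) = 74.80 dB SPL.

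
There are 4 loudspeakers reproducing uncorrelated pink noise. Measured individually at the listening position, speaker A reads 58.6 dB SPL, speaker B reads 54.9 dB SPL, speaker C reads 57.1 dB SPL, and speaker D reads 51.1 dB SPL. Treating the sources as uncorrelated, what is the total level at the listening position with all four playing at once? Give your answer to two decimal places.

62.24 dB SPL

Uncorrelated sources add in intensity (power), not in dB.
L_total = 10·log₁₀(10^(58.6/10) + 10^(54.9/10) + 10^(57.1/10) + 10^(51.1/10)) = 10·log₁₀(1675000) = 62.24 dB SPL.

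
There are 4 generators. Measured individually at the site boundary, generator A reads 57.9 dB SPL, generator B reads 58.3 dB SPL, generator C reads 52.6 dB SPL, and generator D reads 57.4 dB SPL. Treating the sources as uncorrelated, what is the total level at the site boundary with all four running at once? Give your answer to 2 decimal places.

63.06 dB SPL

Uncorrelated sources add in intensity (power), not in dB.
L_total = 10·log₁₀(10^(57.9/10) + 10^(58.3/10) + 10^(52.6/10) + 10^(57.4/10)) = 10·log₁₀(2024000) = 63.06 dB SPL.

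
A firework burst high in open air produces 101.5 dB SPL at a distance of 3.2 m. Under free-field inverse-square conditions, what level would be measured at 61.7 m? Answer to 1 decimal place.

Inverse-square spreading gives ΔL = −20·log₁₀(d₂/d₁).
ΔL = −20·log₁₀(61.7/3.2) = -25.70 dB, so L₂ = 101.5 + (-25.70) = 75.8 dB SPL.

75.8 dB SPL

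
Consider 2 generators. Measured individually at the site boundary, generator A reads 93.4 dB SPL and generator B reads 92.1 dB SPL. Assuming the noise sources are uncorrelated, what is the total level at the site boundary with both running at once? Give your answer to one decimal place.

95.8 dB SPL

Add the sources as powers (linear), then convert back to dB:
L_total = 10·log₁₀(10^(93.4/10) + 10^(92.1/10)) = 10·log₁₀(3810000000) = 95.8 dB SPL.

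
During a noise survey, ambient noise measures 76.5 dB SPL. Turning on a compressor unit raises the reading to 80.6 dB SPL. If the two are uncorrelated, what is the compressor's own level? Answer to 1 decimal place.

78.5 dB SPL

Background correction is a power subtraction:
L_src = 10·log₁₀(10^(80.6/10) − 10^(76.5/10)) = 10·log₁₀(70150000) = 78.5 dB SPL.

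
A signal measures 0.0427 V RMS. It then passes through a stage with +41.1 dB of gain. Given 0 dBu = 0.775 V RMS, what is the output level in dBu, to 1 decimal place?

Input level: 20·log₁₀(0.0427/0.775) = -25.18 dBu.
Output: -25.18 + 41.1 = +15.9 dBu.

+15.9 dBu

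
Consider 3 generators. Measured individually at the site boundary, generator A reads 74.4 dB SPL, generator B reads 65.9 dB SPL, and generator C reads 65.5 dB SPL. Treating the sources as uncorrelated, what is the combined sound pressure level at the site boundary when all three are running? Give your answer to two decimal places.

75.44 dB SPL

Add the sources as powers (linear), then convert back to dB:
L_total = 10·log₁₀(10^(74.4/10) + 10^(65.9/10) + 10^(65.5/10)) = 10·log₁₀(34980000) = 75.44 dB SPL.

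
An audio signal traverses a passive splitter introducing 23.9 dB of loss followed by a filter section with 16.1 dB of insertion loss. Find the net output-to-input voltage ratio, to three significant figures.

Net gain = (−23.9) + (−16.1) = -40.0 dB.
Voltage ratio = 10^(-40.0/20) = 0.0100.

0.0100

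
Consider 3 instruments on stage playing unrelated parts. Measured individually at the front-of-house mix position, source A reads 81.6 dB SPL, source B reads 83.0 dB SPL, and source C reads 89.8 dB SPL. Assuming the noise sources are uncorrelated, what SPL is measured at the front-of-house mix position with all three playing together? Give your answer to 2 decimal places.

Add the sources as powers (linear), then convert back to dB:
L_total = 10·log₁₀(10^(81.6/10) + 10^(83.0/10) + 10^(89.8/10)) = 10·log₁₀(1299000000) = 91.14 dB SPL.

91.14 dB SPL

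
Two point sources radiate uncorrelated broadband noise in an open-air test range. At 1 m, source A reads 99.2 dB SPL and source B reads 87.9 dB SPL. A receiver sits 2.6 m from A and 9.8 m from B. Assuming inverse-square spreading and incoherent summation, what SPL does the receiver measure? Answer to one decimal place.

At the listener: L_A = 99.2 − 20·log₁₀(2.6) = 90.90 dB; L_B = 87.9 − 20·log₁₀(9.8) = 68.08 dB.
Combined: 10·log₁₀(10^(90.90/10)+10^(68.08/10)) = 90.9 dB SPL.

90.9 dB SPL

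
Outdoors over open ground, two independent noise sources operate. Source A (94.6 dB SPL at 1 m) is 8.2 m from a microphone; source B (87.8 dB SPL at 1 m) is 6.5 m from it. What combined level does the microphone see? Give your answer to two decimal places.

77.57 dB SPL

At the listener: L_A = 94.6 − 20·log₁₀(8.2) = 76.324 dB; L_B = 87.8 − 20·log₁₀(6.5) = 71.542 dB.
Combined: 10·log₁₀(10^(76.324/10)+10^(71.542/10)) = 77.57 dB SPL.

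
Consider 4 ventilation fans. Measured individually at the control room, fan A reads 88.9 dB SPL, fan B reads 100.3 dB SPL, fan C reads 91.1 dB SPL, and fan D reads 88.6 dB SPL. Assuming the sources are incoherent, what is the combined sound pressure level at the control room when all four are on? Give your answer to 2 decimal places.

Uncorrelated sources add in intensity (power), not in dB.
L_total = 10·log₁₀(10^(88.9/10) + 10^(100.3/10) + 10^(91.1/10) + 10^(88.6/10)) = 10·log₁₀(13504000000) = 101.30 dB SPL.

101.30 dB SPL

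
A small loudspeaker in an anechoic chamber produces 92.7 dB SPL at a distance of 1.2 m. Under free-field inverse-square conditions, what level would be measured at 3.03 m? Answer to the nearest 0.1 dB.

84.7 dB SPL

Free-field point source: level drops by 20·log₁₀ of the distance ratio.
ΔL = −20·log₁₀(3.03/1.2) = -8.05 dB, so L₂ = 92.7 + (-8.05) = 84.7 dB SPL.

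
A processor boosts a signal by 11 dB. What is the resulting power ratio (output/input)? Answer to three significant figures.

Power ratio = 10^(dB/10).
10^(11/10) = 10^(1.100) = 12.6.

12.6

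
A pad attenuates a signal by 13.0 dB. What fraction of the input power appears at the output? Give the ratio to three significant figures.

Power ratio = 10^(dB/10).
10^(-13.0/10) = 10^(-1.300) = 0.0501.

0.0501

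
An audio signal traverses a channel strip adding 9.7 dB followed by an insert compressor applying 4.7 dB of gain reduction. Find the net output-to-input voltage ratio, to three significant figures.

Net gain = 9.7 + (−4.7) = 5.0 dB.
Voltage ratio = 10^(5.0/20) = 1.78.

1.78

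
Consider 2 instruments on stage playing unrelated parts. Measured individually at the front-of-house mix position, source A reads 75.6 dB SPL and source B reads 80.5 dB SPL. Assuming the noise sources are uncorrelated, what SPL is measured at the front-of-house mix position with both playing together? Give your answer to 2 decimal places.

Incoherent sources sum as intensities:
L_total = 10·log₁₀(10^(75.6/10) + 10^(80.5/10)) = 10·log₁₀(148500000) = 81.72 dB SPL.

81.72 dB SPL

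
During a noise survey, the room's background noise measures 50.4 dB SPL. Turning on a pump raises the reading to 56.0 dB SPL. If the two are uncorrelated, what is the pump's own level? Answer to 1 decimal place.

Subtract intensities: L_src = 10·log₁₀(10^(L_total/10) − 10^(L_bg/10)).
L_src = 10·log₁₀(10^(56.0/10) − 10^(50.4/10)) = 10·log₁₀(288500) = 54.6 dB SPL.

54.6 dB SPL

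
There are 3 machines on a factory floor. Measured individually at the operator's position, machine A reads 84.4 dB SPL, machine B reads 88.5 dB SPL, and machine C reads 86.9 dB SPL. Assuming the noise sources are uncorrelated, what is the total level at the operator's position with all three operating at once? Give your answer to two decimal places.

Uncorrelated sources add in intensity (power), not in dB.
L_total = 10·log₁₀(10^(84.4/10) + 10^(88.5/10) + 10^(86.9/10)) = 10·log₁₀(1473000000) = 91.68 dB SPL.

91.68 dB SPL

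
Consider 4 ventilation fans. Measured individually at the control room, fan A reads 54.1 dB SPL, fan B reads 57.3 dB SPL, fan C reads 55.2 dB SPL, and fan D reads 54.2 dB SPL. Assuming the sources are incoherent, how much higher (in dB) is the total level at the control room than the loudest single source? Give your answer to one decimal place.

4.1 dB

Uncorrelated sources add in intensity (power), not in dB.
L_total = 10·log₁₀(10^(54.1/10) + 10^(57.3/10) + 10^(55.2/10) + 10^(54.2/10)) = 61.42 dB SPL.
Excess over the loudest (57.3 dB): 61.42 − 57.3 = 4.1 dB.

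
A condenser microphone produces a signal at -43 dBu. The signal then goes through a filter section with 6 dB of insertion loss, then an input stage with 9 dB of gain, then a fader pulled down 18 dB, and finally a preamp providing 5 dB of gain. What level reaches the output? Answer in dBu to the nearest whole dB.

Cascaded gains and losses add directly in dB.
-43 − 6 + 9 − 18 + 5 = -53 dBu.

-53 dBu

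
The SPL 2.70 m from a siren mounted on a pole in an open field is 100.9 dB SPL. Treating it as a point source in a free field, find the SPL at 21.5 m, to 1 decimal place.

82.9 dB SPL

Free-field point source: level drops by 20·log₁₀ of the distance ratio.
ΔL = −20·log₁₀(21.5/2.70) = -18.02 dB, so L₂ = 100.9 + (-18.02) = 82.9 dB SPL.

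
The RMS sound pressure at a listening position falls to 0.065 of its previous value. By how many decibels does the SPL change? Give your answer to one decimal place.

Sound pressure is an amplitude quantity: ΔL = 20·log₁₀(p₂/p₁).
20·log₁₀(0.065) = -23.7 dB.

-23.7 dB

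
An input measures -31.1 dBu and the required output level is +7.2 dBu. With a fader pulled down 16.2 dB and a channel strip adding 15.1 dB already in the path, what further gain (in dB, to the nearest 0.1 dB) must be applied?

39.4 dB

The required make-up gain is the shortfall in the dB sum.
G = +7.2 − (-31.1) + 16.2 − 15.1 = 39.4 dB.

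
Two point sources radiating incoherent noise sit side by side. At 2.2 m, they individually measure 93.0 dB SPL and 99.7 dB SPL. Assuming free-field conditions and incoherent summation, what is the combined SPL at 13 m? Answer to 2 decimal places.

85.11 dB SPL

Combined at 2.2 m: 10·log₁₀(10^(93.0/10)+10^(99.7/10)) = 100.541 dB SPL.
Then apply −20·log₁₀(13/2.2) = -15.430 dB → 85.11 dB SPL.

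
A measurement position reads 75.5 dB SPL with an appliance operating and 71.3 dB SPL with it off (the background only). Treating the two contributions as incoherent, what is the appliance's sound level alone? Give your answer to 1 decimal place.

73.4 dB SPL

Background correction is a power subtraction:
L_src = 10·log₁₀(10^(75.5/10) − 10^(71.3/10)) = 10·log₁₀(21990000) = 73.4 dB SPL.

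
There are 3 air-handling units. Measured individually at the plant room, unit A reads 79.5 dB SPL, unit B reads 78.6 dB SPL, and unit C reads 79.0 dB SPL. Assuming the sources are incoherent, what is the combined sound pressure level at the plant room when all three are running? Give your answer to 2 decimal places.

Add the sources as powers (linear), then convert back to dB:
L_total = 10·log₁₀(10^(79.5/10) + 10^(78.6/10) + 10^(79.0/10)) = 10·log₁₀(241000000) = 83.82 dB SPL.

83.82 dB SPL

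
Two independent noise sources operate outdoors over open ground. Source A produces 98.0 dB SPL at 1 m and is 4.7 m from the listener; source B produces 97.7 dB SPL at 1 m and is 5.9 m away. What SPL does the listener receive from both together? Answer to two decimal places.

86.58 dB SPL

At the listener: L_A = 98.0 − 20·log₁₀(4.7) = 84.558 dB; L_B = 97.7 − 20·log₁₀(5.9) = 82.283 dB.
Combined: 10·log₁₀(10^(84.558/10)+10^(82.283/10)) = 86.58 dB SPL.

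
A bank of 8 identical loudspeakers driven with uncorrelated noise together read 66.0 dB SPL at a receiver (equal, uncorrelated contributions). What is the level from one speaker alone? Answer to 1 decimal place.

57.0 dB SPL

8 equal incoherent sources add 10·log₁₀(8) = 9.03 dB over one source.
L_one = 66.0 − 9.03 = 57.0 dB SPL.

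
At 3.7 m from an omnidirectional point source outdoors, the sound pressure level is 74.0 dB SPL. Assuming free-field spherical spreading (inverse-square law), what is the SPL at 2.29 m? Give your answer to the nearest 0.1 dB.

Free-field point source: level drops by 20·log₁₀ of the distance ratio.
ΔL = −20·log₁₀(2.29/3.7) = 4.17 dB, so L₂ = 74.0 + (4.17) = 78.2 dB SPL.

78.2 dB SPL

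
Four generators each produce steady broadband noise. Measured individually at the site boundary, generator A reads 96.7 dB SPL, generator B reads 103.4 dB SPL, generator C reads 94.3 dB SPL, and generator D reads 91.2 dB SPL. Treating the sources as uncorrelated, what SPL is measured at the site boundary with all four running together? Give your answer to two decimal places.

Uncorrelated sources add in intensity (power), not in dB.
L_total = 10·log₁₀(10^(96.7/10) + 10^(103.4/10) + 10^(94.3/10) + 10^(91.2/10)) = 10·log₁₀(30565000000) = 104.85 dB SPL.

104.85 dB SPL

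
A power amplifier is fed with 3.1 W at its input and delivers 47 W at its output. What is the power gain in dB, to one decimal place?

11.8 dB

Power is a power quantity, so gain = 10·log₁₀(P_out/P_in).
10·log₁₀(47/3.1) = 10·log₁₀(15.16) = 11.8 dB.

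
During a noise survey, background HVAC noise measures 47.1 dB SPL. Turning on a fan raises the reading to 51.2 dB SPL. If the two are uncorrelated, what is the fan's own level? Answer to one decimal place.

Background correction is a power subtraction:
L_src = 10·log₁₀(10^(51.2/10) − 10^(47.1/10)) = 10·log₁₀(80540) = 49.1 dB SPL.

49.1 dB SPL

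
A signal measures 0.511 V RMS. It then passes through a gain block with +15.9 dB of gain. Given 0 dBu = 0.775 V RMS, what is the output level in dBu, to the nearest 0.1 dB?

+12.3 dBu

Input level: 20·log₁₀(0.511/0.775) = -3.62 dBu.
Output: -3.62 + 15.9 = +12.3 dBu.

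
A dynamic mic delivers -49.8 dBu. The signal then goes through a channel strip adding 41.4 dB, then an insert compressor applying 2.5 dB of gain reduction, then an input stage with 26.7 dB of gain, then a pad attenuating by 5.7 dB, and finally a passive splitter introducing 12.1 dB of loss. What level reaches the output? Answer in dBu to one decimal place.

In dB, series stages simply add:
-49.8 + 41.4 − 2.5 + 26.7 − 5.7 − 12.1 = -2.0 dBu.

-2.0 dBu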